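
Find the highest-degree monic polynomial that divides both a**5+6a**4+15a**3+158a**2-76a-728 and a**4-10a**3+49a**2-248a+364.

a**3-3a**2+28a-52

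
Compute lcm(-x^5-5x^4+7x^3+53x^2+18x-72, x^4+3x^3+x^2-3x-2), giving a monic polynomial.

x^7+7x^6+4x^5-62x^4-131x^3-17x^2+126x+72

Repeated division with remainder:
  -x^5-5x^4+7x^3+53x^2+18x-72 = (-x-2)(x^4+3x^3+x^2-3x-2) + (14x^3+52x^2+10x-76)
  x^4+3x^3+x^2-3x-2 = ((1/14)x-5/98)(14x^3+52x^2+10x-76) + ((144/49)x^2+(144/49)x-288/49)
  14x^3+52x^2+10x-76 = ((343/72)x+931/72)((144/49)x^2+(144/49)x-288/49) + (0)
Last nonzero remainder: (144/49)x^2+(144/49)x-288/49. Dividing through by 144/49 gives the monic gcd x^2+x-2.
Then lcm(f, g) = f·g / gcd(f, g); expanding and making the result monic gives the answer.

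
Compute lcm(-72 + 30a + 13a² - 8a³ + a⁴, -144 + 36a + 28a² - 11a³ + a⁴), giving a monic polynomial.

432 - 252a - 48a² + 61a³ - 14a⁴ + a⁵

By polynomial division,
  a⁴ - 8a³ + 13a² + 30a - 72 = (a⁴ - 11a³ + 28a² + 36a - 144) + (3a³ - 15a² - 6a + 72)
  a⁴ - 11a³ + 28a² + 36a - 144 = ((1/3)a - 2)(3a³ - 15a² - 6a + 72) + (0)
Last nonzero remainder: 3a³ - 15a² - 6a + 72. Dividing through by 3 gives the monic gcd a³ - 5a² - 2a + 24.
Then lcm(f, g) = f·g / gcd(f, g); expanding and making the result monic gives the answer.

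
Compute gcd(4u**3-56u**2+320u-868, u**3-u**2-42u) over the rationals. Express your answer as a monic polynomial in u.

u-7

By polynomial division,
  4u**3-56u**2+320u-868 = (4)(u**3-u**2-42u) + (-52u**2+488u-868)
  u**3-u**2-42u = (-(1/52)u-109/676)(-52u**2+488u-868) + ((3379/169)u-23653/169)
  -52u**2+488u-868 = (-(8788/3379)u+676/109)((3379/169)u-23653/169) + (0)
Last nonzero remainder: (3379/169)u-23653/169. Dividing through by 3379/169 gives the monic gcd u-7.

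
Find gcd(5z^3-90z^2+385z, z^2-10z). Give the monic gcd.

z

Apply the Euclidean algorithm:
  5z^3-90z^2+385z = (5z-40)(z^2-10z) + (-15z)
  z^2-10z = (-(1/15)z+2/3)(-15z) + (0)
Last nonzero remainder: -15z. Dividing through by -15 gives the monic gcd z.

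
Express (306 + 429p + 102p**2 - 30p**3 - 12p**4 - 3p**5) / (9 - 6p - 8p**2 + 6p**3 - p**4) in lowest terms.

(102 + 75p + 18p**2 + 3p**3)/(3 - 4p + p**2)

Euclidean algorithm in ℚ[p]:
  -3p**5 - 12p**4 - 30p**3 + 102p**2 + 429p + 306 = (3p + 30)(-p**4 + 6p**3 - 8p**2 - 6p + 9) + (-186p**3 + 360p**2 + 582p + 36)
  -p**4 + 6p**3 - 8p**2 - 6p + 9 = ((1/186)p - 21/961)(-186p**3 + 360p**2 + 582p + 36) + (-(3135/961)p**2 + (6270/961)p + 9405/961)
  -186p**3 + 360p**2 + 582p + 36 = ((59582/1045)p + 3844/1045)(-(3135/961)p**2 + (6270/961)p + 9405/961) + (0)
Last nonzero remainder: -(3135/961)p**2 + (6270/961)p + 9405/961. Dividing through by -3135/961 gives the monic gcd p**2 - 2p - 3.
Cancel p**2 - 2p - 3 from numerator and denominator to get the reduced form.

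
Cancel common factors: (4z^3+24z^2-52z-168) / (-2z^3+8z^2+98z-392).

Apply the Euclidean algorithm:
  4z^3+24z^2-52z-168 = (-2)(-2z^3+8z^2+98z-392) + (40z^2+144z-952)
  -2z^3+8z^2+98z-392 = (-(1/20)z+19/50)(40z^2+144z-952) + (-(108/25)z-756/25)
  40z^2+144z-952 = (-(250/27)z+850/27)(-(108/25)z-756/25) + (0)
Last nonzero remainder: -(108/25)z-756/25. Dividing through by -108/25 gives the monic gcd z+7.
Cancel z+7 from numerator and denominator to get the reduced form.

(-2z^2+2z+12)/(z^2-11z+28)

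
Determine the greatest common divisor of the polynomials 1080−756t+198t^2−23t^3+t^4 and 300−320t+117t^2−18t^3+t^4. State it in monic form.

30−11t+t^2

Apply the Euclidean algorithm:
  t^4−23t^3+198t^2−756t+1080 = (t^4−18t^3+117t^2−320t+300) + (−5t^3+81t^2−436t+780)
  t^4−18t^3+117t^2−320t+300 = (−(1/5)t+9/25)(−5t^3+81t^2−436t+780) + ((16/25)t^2−(176/25)t+96/5)
  −5t^3+81t^2−436t+780 = (−(125/16)t+325/8)((16/25)t^2−(176/25)t+96/5) + (0)
Last nonzero remainder: (16/25)t^2−(176/25)t+96/5. Dividing through by 16/25 gives the monic gcd t^2−11t+30.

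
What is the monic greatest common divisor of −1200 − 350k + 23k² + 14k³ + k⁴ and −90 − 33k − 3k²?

30 + 11k + k²

Euclidean algorithm in ℚ[k]:
  k⁴ + 14k³ + 23k² − 350k − 1200 = (−(1/3)k² − k + 40/3)(−3k² − 33k − 90) + (0)
Last nonzero remainder: −3k² − 33k − 90. Dividing through by −3 gives the monic gcd k² + 11k + 30.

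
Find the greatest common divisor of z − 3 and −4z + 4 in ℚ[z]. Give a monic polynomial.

1

Euclidean algorithm in ℚ[z]:
  z − 3 = (−1/4)(−4z + 4) + (−2)
  −4z + 4 = (2z − 2)(−2) + (0)
The last nonzero remainder is the constant −2, so the polynomials are coprime and gcd = 1.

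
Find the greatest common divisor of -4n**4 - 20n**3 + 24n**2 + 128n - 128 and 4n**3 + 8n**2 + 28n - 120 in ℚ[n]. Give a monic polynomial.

n - 2

Repeated division with remainder:
  -4n**4 - 20n**3 + 24n**2 + 128n - 128 = (-n - 3)(4n**3 + 8n**2 + 28n - 120) + (76n**2 + 92n - 488)
  4n**3 + 8n**2 + 28n - 120 = ((1/19)n + 15/361)(76n**2 + 92n - 488) + ((18000/361)n - 36000/361)
  76n**2 + 92n - 488 = ((6859/4500)n + 22021/4500)((18000/361)n - 36000/361) + (0)
Last nonzero remainder: (18000/361)n - 36000/361. Dividing through by 18000/361 gives the monic gcd n - 2.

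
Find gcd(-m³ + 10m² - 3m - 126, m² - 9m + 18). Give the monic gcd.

m - 6

By polynomial division,
  -m³ + 10m² - 3m - 126 = (-m + 1)(m² - 9m + 18) + (24m - 144)
  m² - 9m + 18 = ((1/24)m - 1/8)(24m - 144) + (0)
Last nonzero remainder: 24m - 144. Dividing through by 24 gives the monic gcd m - 6.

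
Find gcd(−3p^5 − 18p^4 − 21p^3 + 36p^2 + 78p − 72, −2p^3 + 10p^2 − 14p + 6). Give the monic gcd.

Euclidean algorithm in ℚ[p]:
  −3p^5 − 18p^4 − 21p^3 + 36p^2 + 78p − 72 = ((3/2)p^2 + (33/2)p + 165/2)(−2p^3 + 10p^2 − 14p + 6) + (−567p^2 + 1134p − 567)
  −2p^3 + 10p^2 − 14p + 6 = ((2/567)p − 2/189)(−567p^2 + 1134p − 567) + (0)
Last nonzero remainder: −567p^2 + 1134p − 567. Dividing through by −567 gives the monic gcd p^2 − 2p + 1.

p^2 − 2p + 1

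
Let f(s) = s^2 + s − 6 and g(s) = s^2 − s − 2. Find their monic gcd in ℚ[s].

Apply the Euclidean algorithm:
  s^2 + s − 6 = (s^2 − s − 2) + (2s − 4)
  s^2 − s − 2 = ((1/2)s + 1/2)(2s − 4) + (0)
Last nonzero remainder: 2s − 4. Dividing through by 2 gives the monic gcd s − 2.

s − 2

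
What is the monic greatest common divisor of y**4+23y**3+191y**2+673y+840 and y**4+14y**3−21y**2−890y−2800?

y**2+12y+35

By polynomial division,
  y**4+23y**3+191y**2+673y+840 = (y**4+14y**3−21y**2−890y−2800) + (9y**3+212y**2+1563y+3640)
  y**4+14y**3−21y**2−890y−2800 = ((1/9)y−86/81)(9y**3+212y**2+1563y+3640) + ((2464/81)y**2+(9856/27)y+86240/81)
  9y**3+212y**2+1563y+3640 = ((729/2464)y+1053/308)((2464/81)y**2+(9856/27)y+86240/81) + (0)
Last nonzero remainder: (2464/81)y**2+(9856/27)y+86240/81. Dividing through by 2464/81 gives the monic gcd y**2+12y+35.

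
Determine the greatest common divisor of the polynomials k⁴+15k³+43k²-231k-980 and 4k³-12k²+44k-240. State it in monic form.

k-4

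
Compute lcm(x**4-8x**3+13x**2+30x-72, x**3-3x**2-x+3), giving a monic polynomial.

x**6-8x**5+12x**4+38x**3-85x**2-30x+72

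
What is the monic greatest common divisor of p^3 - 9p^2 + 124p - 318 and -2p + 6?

Apply the Euclidean algorithm:
  p^3 - 9p^2 + 124p - 318 = (-(1/2)p^2 + 3p - 53)(-2p + 6) + (0)
Last nonzero remainder: -2p + 6. Dividing through by -2 gives the monic gcd p - 3.

p - 3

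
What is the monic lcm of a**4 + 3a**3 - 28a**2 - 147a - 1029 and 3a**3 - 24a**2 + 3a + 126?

Apply the Euclidean algorithm:
  a**4 + 3a**3 - 28a**2 - 147a - 1029 = ((1/3)a + 11/3)(3a**3 - 24a**2 + 3a + 126) + (59a**2 - 200a - 1491)
  3a**3 - 24a**2 + 3a + 126 = ((3/59)a - 816/3481)(59a**2 - 200a - 1491) + ((111150/3481)a - 778050/3481)
  59a**2 - 200a - 1491 = ((205379/111150)a + 247151/37050)((111150/3481)a - 778050/3481) + (0)
Last nonzero remainder: (111150/3481)a - 778050/3481. Dividing through by 111150/3481 gives the monic gcd a - 7.
Then lcm(f, g) = f·g / gcd(f, g); expanding and making the result monic gives the answer.

a**6 + 2a**5 - 37a**4 - 137a**3 - 714a**2 + 1911a + 6174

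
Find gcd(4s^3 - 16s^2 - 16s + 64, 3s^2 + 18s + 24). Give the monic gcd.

s + 2

Apply the Euclidean algorithm:
  4s^3 - 16s^2 - 16s + 64 = ((4/3)s - 40/3)(3s^2 + 18s + 24) + (192s + 384)
  3s^2 + 18s + 24 = ((1/64)s + 1/16)(192s + 384) + (0)
Last nonzero remainder: 192s + 384. Dividing through by 192 gives the monic gcd s + 2.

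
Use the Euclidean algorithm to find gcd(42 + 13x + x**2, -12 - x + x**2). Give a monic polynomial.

1

Apply the Euclidean algorithm:
  x**2 + 13x + 42 = (x**2 - x - 12) + (14x + 54)
  x**2 - x - 12 = ((1/14)x - 17/49)(14x + 54) + (330/49)
  14x + 54 = ((343/165)x + 441/55)(330/49) + (0)
The last nonzero remainder is the constant 330/49, so the polynomials are coprime and gcd = 1.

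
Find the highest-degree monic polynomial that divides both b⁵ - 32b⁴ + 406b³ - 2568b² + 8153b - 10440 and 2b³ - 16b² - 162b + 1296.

Repeated division with remainder:
  b⁵ - 32b⁴ + 406b³ - 2568b² + 8153b - 10440 = ((1/2)b² - 12b + 295/2)(2b³ - 16b² - 162b + 1296) + (-2800b² + 47600b - 201600)
  2b³ - 16b² - 162b + 1296 = (-(1/1400)b - 9/1400)(-2800b² + 47600b - 201600) + (0)
Last nonzero remainder: -2800b² + 47600b - 201600. Dividing through by -2800 gives the monic gcd b² - 17b + 72.

b² - 17b + 72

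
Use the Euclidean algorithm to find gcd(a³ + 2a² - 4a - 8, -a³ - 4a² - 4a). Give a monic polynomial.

a² + 4a + 4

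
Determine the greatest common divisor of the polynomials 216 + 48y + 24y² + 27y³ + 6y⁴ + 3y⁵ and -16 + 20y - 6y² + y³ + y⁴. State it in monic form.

4 - 2y + y²

Repeated division with remainder:
  3y⁵ + 6y⁴ + 27y³ + 24y² + 48y + 216 = (3y + 3)(y⁴ + y³ - 6y² + 20y - 16) + (42y³ - 18y² + 36y + 264)
  y⁴ + y³ - 6y² + 20y - 16 = ((1/42)y + 5/147)(42y³ - 18y² + 36y + 264) + (-(306/49)y² + (612/49)y - 1224/49)
  42y³ - 18y² + 36y + 264 = (-(343/51)y - 539/51)(-(306/49)y² + (612/49)y - 1224/49) + (0)
Last nonzero remainder: -(306/49)y² + (612/49)y - 1224/49. Dividing through by -306/49 gives the monic gcd y² - 2y + 4.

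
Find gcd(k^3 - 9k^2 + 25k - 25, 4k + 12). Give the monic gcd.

1

Apply the Euclidean algorithm:
  k^3 - 9k^2 + 25k - 25 = ((1/4)k^2 - 3k + 61/4)(4k + 12) + (-208)
  4k + 12 = (-(1/52)k - 3/52)(-208) + (0)
The last nonzero remainder is the constant -208, so the polynomials are coprime and gcd = 1.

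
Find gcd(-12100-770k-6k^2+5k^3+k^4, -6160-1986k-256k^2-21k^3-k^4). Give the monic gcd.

Repeated division with remainder:
  k^4+5k^3-6k^2-770k-12100 = (-1)(-k^4-21k^3-256k^2-1986k-6160) + (-16k^3-262k^2-2756k-18260)
  -k^4-21k^3-256k^2-1986k-6160 = ((1/16)k+37/128)(-16k^3-262k^2-2756k-18260) + (-(513/64)k^2-(1539/32)k-28215/32)
  -16k^3-262k^2-2756k-18260 = ((1024/513)k+10624/513)(-(513/64)k^2-(1539/32)k-28215/32) + (0)
Last nonzero remainder: -(513/64)k^2-(1539/32)k-28215/32. Dividing through by -513/64 gives the monic gcd k^2+6k+110.

110+6k+k^2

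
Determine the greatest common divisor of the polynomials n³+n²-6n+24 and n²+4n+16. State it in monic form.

1

Apply the Euclidean algorithm:
  n³+n²-6n+24 = (n-3)(n²+4n+16) + (-10n+72)
  n²+4n+16 = (-(1/10)n-28/25)(-10n+72) + (2416/25)
  -10n+72 = (-(125/1208)n+225/302)(2416/25) + (0)
The last nonzero remainder is the constant 2416/25, so the polynomials are coprime and gcd = 1.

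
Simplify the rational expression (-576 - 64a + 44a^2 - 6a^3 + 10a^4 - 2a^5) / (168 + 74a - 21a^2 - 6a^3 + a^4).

(72 - 10a + 6a^2 - 2a^3)/(-21 - 4a + a^2)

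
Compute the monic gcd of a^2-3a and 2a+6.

1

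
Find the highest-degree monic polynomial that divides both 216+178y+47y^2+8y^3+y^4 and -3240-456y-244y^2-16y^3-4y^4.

By polynomial division,
  y^4+8y^3+47y^2+178y+216 = (-1/4)(-4y^4-16y^3-244y^2-456y-3240) + (4y^3-14y^2+64y-594)
  -4y^4-16y^3-244y^2-456y-3240 = (-y-15/2)(4y^3-14y^2+64y-594) + (-285y^2-570y-7695)
  4y^3-14y^2+64y-594 = (-(4/285)y+22/285)(-285y^2-570y-7695) + (0)
Last nonzero remainder: -285y^2-570y-7695. Dividing through by -285 gives the monic gcd y^2+2y+27.

27+2y+y^2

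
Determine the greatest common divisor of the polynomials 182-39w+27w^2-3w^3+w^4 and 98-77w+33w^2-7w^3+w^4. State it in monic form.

14-3w+w^2

Repeated division with remainder:
  w^4-3w^3+27w^2-39w+182 = (w^4-7w^3+33w^2-77w+98) + (4w^3-6w^2+38w+84)
  w^4-7w^3+33w^2-77w+98 = ((1/4)w-11/8)(4w^3-6w^2+38w+84) + ((61/4)w^2-(183/4)w+427/2)
  4w^3-6w^2+38w+84 = ((16/61)w+24/61)((61/4)w^2-(183/4)w+427/2) + (0)
Last nonzero remainder: (61/4)w^2-(183/4)w+427/2. Dividing through by 61/4 gives the monic gcd w^2-3w+14.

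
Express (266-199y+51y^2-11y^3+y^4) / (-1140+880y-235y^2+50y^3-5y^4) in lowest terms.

By polynomial division,
  y^4-11y^3+51y^2-199y+266 = (-1/5)(-5y^4+50y^3-235y^2+880y-1140) + (-y^3+4y^2-23y+38)
  -5y^4+50y^3-235y^2+880y-1140 = (5y-30)(-y^3+4y^2-23y+38) + (0)
Last nonzero remainder: -y^3+4y^2-23y+38. Dividing through by -1 gives the monic gcd y^3-4y^2+23y-38.
Cancel y^3-4y^2+23y-38 from numerator and denominator to get the reduced form.

(7-y)/(-30+5y)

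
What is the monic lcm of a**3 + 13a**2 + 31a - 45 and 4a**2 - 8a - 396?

a**4 + 2a**3 - 112a**2 - 386a + 495

Repeated division with remainder:
  a**3 + 13a**2 + 31a - 45 = ((1/4)a + 15/4)(4a**2 - 8a - 396) + (160a + 1440)
  4a**2 - 8a - 396 = ((1/40)a - 11/40)(160a + 1440) + (0)
Last nonzero remainder: 160a + 1440. Dividing through by 160 gives the monic gcd a + 9.
Then lcm(f, g) = f·g / gcd(f, g); expanding and making the result monic gives the answer.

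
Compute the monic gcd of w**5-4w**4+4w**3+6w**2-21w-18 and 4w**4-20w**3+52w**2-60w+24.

Euclidean algorithm in ℚ[w]:
  w**5-4w**4+4w**3+6w**2-21w-18 = ((1/4)w+1/4)(4w**4-20w**3+52w**2-60w+24) + (-4w**3+8w**2-12w-24)
  4w**4-20w**3+52w**2-60w+24 = (-w+3)(-4w**3+8w**2-12w-24) + (16w**2-48w+96)
  -4w**3+8w**2-12w-24 = (-(1/4)w-1/4)(16w**2-48w+96) + (0)
Last nonzero remainder: 16w**2-48w+96. Dividing through by 16 gives the monic gcd w**2-3w+6.

w**2-3w+6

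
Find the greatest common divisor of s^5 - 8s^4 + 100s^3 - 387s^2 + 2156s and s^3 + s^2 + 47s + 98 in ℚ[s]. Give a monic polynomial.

Euclidean algorithm in ℚ[s]:
  s^5 - 8s^4 + 100s^3 - 387s^2 + 2156s = (s^2 - 9s + 62)(s^3 + s^2 + 47s + 98) + (-124s^2 + 124s - 6076)
  s^3 + s^2 + 47s + 98 = (-(1/124)s - 1/62)(-124s^2 + 124s - 6076) + (0)
Last nonzero remainder: -124s^2 + 124s - 6076. Dividing through by -124 gives the monic gcd s^2 - s + 49.

s^2 - s + 49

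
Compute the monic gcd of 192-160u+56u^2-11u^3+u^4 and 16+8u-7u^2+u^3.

-4+u

Euclidean algorithm in ℚ[u]:
  u^4-11u^3+56u^2-160u+192 = (u-4)(u^3-7u^2+8u+16) + (20u^2-144u+256)
  u^3-7u^2+8u+16 = ((1/20)u+1/100)(20u^2-144u+256) + (-(84/25)u+336/25)
  20u^2-144u+256 = (-(125/21)u+400/21)(-(84/25)u+336/25) + (0)
Last nonzero remainder: -(84/25)u+336/25. Dividing through by -84/25 gives the monic gcd u-4.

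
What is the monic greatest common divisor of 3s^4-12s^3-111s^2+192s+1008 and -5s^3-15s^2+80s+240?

By polynomial division,
  3s^4-12s^3-111s^2+192s+1008 = (-(3/5)s+21/5)(-5s^3-15s^2+80s+240) + (0)
Last nonzero remainder: -5s^3-15s^2+80s+240. Dividing through by -5 gives the monic gcd s^3+3s^2-16s-48.

s^3+3s^2-16s-48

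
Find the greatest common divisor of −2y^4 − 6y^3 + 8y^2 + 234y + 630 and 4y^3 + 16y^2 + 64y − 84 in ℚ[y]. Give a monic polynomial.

y^2 + 5y + 21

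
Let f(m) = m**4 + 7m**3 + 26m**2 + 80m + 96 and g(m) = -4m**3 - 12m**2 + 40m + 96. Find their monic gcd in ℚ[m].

By polynomial division,
  m**4 + 7m**3 + 26m**2 + 80m + 96 = (-(1/4)m - 1)(-4m**3 - 12m**2 + 40m + 96) + (24m**2 + 144m + 192)
  -4m**3 - 12m**2 + 40m + 96 = (-(1/6)m + 1/2)(24m**2 + 144m + 192) + (0)
Last nonzero remainder: 24m**2 + 144m + 192. Dividing through by 24 gives the monic gcd m**2 + 6m + 8.

m**2 + 6m + 8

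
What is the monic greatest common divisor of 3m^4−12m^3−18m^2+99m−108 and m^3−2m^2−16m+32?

m−4

Repeated division with remainder:
  3m^4−12m^3−18m^2+99m−108 = (3m−6)(m^3−2m^2−16m+32) + (18m^2−93m+84)
  m^3−2m^2−16m+32 = ((1/18)m+19/108)(18m^2−93m+84) + (−(155/36)m+155/9)
  18m^2−93m+84 = (−(648/155)m+756/155)(−(155/36)m+155/9) + (0)
Last nonzero remainder: −(155/36)m+155/9. Dividing through by −155/36 gives the monic gcd m−4.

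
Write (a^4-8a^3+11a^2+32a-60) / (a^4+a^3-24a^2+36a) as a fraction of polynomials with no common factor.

(a^2-3a-10)/(a^2+6a)

Euclidean algorithm in ℚ[a]:
  a^4-8a^3+11a^2+32a-60 = (a^4+a^3-24a^2+36a) + (-9a^3+35a^2-4a-60)
  a^4+a^3-24a^2+36a = (-(1/9)a-44/81)(-9a^3+35a^2-4a-60) + (-(440/81)a^2+(2200/81)a-880/27)
  -9a^3+35a^2-4a-60 = ((729/440)a+81/44)(-(440/81)a^2+(2200/81)a-880/27) + (0)
Last nonzero remainder: -(440/81)a^2+(2200/81)a-880/27. Dividing through by -440/81 gives the monic gcd a^2-5a+6.
Cancel a^2-5a+6 from numerator and denominator to get the reduced form.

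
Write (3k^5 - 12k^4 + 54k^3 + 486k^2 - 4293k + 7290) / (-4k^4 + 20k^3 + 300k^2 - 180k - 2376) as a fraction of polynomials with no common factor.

Euclidean algorithm in ℚ[k]:
  3k^5 - 12k^4 + 54k^3 + 486k^2 - 4293k + 7290 = (-(3/4)k - 3/4)(-4k^4 + 20k^3 + 300k^2 - 180k - 2376) + (294k^3 + 576k^2 - 6210k + 5508)
  -4k^4 + 20k^3 + 300k^2 - 180k - 2376 = (-(2/147)k + 682/7203)(294k^3 + 576k^2 - 6210k + 5508) + ((386496/2401)k^2 + (1159488/2401)k - 6956928/2401)
  294k^3 + 576k^2 - 6210k + 5508 = ((117649/64416)k - 40817/21472)((386496/2401)k^2 + (1159488/2401)k - 6956928/2401) + (0)
Last nonzero remainder: (386496/2401)k^2 + (1159488/2401)k - 6956928/2401. Dividing through by 386496/2401 gives the monic gcd k^2 + 3k - 18.
Cancel k^2 + 3k - 18 from numerator and denominator to get the reduced form.

(-3k^3 + 21k^2 - 171k + 405)/(4k^2 - 32k - 132)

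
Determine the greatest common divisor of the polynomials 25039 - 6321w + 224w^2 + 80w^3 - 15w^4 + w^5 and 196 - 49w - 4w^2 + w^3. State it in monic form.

Euclidean algorithm in ℚ[w]:
  w^5 - 15w^4 + 80w^3 + 224w^2 - 6321w + 25039 = (w^2 - 11w + 85)(w^3 - 4w^2 - 49w + 196) + (-171w^2 + 8379)
  w^3 - 4w^2 - 49w + 196 = (-(1/171)w + 4/171)(-171w^2 + 8379) + (0)
Last nonzero remainder: -171w^2 + 8379. Dividing through by -171 gives the monic gcd w^2 - 49.

-49 + w^2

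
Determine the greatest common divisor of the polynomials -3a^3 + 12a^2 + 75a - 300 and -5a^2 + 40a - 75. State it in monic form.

Euclidean algorithm in ℚ[a]:
  -3a^3 + 12a^2 + 75a - 300 = ((3/5)a + 12/5)(-5a^2 + 40a - 75) + (24a - 120)
  -5a^2 + 40a - 75 = (-(5/24)a + 5/8)(24a - 120) + (0)
Last nonzero remainder: 24a - 120. Dividing through by 24 gives the monic gcd a - 5.

a - 5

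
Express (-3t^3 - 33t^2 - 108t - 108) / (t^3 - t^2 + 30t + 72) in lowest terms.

(-3t^2 - 27t - 54)/(t^2 - 3t + 36)

By polynomial division,
  -3t^3 - 33t^2 - 108t - 108 = (-3)(t^3 - t^2 + 30t + 72) + (-36t^2 - 18t + 108)
  t^3 - t^2 + 30t + 72 = (-(1/36)t + 1/24)(-36t^2 - 18t + 108) + ((135/4)t + 135/2)
  -36t^2 - 18t + 108 = (-(16/15)t + 8/5)((135/4)t + 135/2) + (0)
Last nonzero remainder: (135/4)t + 135/2. Dividing through by 135/4 gives the monic gcd t + 2.
Cancel t + 2 from numerator and denominator to get the reduced form.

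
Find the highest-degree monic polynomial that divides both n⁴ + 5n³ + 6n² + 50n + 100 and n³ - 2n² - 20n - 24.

n + 2

By polynomial division,
  n⁴ + 5n³ + 6n² + 50n + 100 = (n + 7)(n³ - 2n² - 20n - 24) + (40n² + 214n + 268)
  n³ - 2n² - 20n - 24 = ((1/40)n - 147/800)(40n² + 214n + 268) + ((5049/400)n + 5049/200)
  40n² + 214n + 268 = ((16000/5049)n + 53600/5049)((5049/400)n + 5049/200) + (0)
Last nonzero remainder: (5049/400)n + 5049/200. Dividing through by 5049/400 gives the monic gcd n + 2.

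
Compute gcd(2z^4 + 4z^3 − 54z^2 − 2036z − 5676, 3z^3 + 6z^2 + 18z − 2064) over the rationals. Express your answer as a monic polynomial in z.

z^2 + 10z + 86

By polynomial division,
  2z^4 + 4z^3 − 54z^2 − 2036z − 5676 = ((2/3)z)(3z^3 + 6z^2 + 18z − 2064) + (−66z^2 − 660z − 5676)
  3z^3 + 6z^2 + 18z − 2064 = (−(1/22)z + 4/11)(−66z^2 − 660z − 5676) + (0)
Last nonzero remainder: −66z^2 − 660z − 5676. Dividing through by −66 gives the monic gcd z^2 + 10z + 86.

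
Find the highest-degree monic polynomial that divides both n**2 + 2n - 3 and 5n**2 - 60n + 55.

n - 1

By polynomial division,
  n**2 + 2n - 3 = (1/5)(5n**2 - 60n + 55) + (14n - 14)
  5n**2 - 60n + 55 = ((5/14)n - 55/14)(14n - 14) + (0)
Last nonzero remainder: 14n - 14. Dividing through by 14 gives the monic gcd n - 1.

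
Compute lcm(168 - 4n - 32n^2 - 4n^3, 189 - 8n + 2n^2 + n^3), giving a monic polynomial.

-1134 + 237n + 169n^2 - 12n^3 + 3n^4 + n^5

Apply the Euclidean algorithm:
  -4n^3 - 32n^2 - 4n + 168 = (-4)(n^3 + 2n^2 - 8n + 189) + (-24n^2 - 36n + 924)
  n^3 + 2n^2 - 8n + 189 = (-(1/24)n - 1/48)(-24n^2 - 36n + 924) + ((119/4)n + 833/4)
  -24n^2 - 36n + 924 = (-(96/119)n + 528/119)((119/4)n + 833/4) + (0)
Last nonzero remainder: (119/4)n + 833/4. Dividing through by 119/4 gives the monic gcd n + 7.
Then lcm(f, g) = f·g / gcd(f, g); expanding and making the result monic gives the answer.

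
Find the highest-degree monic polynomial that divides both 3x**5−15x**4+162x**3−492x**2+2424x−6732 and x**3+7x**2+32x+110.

x**2+2x+22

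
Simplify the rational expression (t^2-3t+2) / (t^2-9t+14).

Repeated division with remainder:
  t^2-3t+2 = (t^2-9t+14) + (6t-12)
  t^2-9t+14 = ((1/6)t-7/6)(6t-12) + (0)
Last nonzero remainder: 6t-12. Dividing through by 6 gives the monic gcd t-2.
Cancel t-2 from numerator and denominator to get the reduced form.

(t-1)/(t-7)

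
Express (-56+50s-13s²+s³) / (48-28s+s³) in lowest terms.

(-7+s)/(6+s)

Repeated division with remainder:
  s³-13s²+50s-56 = (s³-28s+48) + (-13s²+78s-104)
  s³-28s+48 = (-(1/13)s-6/13)(-13s²+78s-104) + (0)
Last nonzero remainder: -13s²+78s-104. Dividing through by -13 gives the monic gcd s²-6s+8.
Cancel s²-6s+8 from numerator and denominator to get the reduced form.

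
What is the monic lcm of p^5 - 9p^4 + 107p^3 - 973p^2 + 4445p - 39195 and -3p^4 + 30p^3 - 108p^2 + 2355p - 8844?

p^7 - 24p^6 + 286p^5 - 2974p^4 + 23748p^3 - 148682p^2 + 783505p - 1724580

Euclidean algorithm in ℚ[p]:
  p^5 - 9p^4 + 107p^3 - 973p^2 + 4445p - 39195 = (-(1/3)p - 1/3)(-3p^4 + 30p^3 - 108p^2 + 2355p - 8844) + (81p^3 - 224p^2 + 2282p - 42143)
  -3p^4 + 30p^3 - 108p^2 + 2355p - 8844 = (-(1/27)p + 586/2187)(81p^3 - 224p^2 + 2282p - 42143) + ((79910/2187)p^2 + (399550/2187)p + 5353970/2187)
  81p^3 - 224p^2 + 2282p - 42143 = ((177147/79910)p - 1375623/79910)((79910/2187)p^2 + (399550/2187)p + 5353970/2187) + (0)
Last nonzero remainder: (79910/2187)p^2 + (399550/2187)p + 5353970/2187. Dividing through by 79910/2187 gives the monic gcd p^2 + 5p + 67.
Then lcm(f, g) = f·g / gcd(f, g); expanding and making the result monic gives the answer.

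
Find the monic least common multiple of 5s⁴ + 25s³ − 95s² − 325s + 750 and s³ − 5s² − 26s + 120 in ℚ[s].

Apply the Euclidean algorithm:
  5s⁴ + 25s³ − 95s² − 325s + 750 = (5s + 50)(s³ − 5s² − 26s + 120) + (285s² + 375s − 5250)
  s³ − 5s² − 26s + 120 = ((1/285)s − 8/361)(285s² + 375s − 5250) + ((264/361)s + 1320/361)
  285s² + 375s − 5250 = ((34295/88)s − 63175/44)((264/361)s + 1320/361) + (0)
Last nonzero remainder: (264/361)s + 1320/361. Dividing through by 264/361 gives the monic gcd s + 5.
Then lcm(f, g) = f·g / gcd(f, g); expanding and making the result monic gives the answer.

s⁶ − 5s⁵ − 45s⁴ + 245s³ + 344s² − 3060s + 3600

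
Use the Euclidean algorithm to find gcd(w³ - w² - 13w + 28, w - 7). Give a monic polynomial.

1

By polynomial division,
  w³ - w² - 13w + 28 = (w² + 6w + 29)(w - 7) + (231)
  w - 7 = ((1/231)w - 1/33)(231) + (0)
The last nonzero remainder is the constant 231, so the polynomials are coprime and gcd = 1.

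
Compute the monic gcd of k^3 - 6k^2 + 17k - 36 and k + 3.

1

Repeated division with remainder:
  k^3 - 6k^2 + 17k - 36 = (k^2 - 9k + 44)(k + 3) + (-168)
  k + 3 = (-(1/168)k - 1/56)(-168) + (0)
The last nonzero remainder is the constant -168, so the polynomials are coprime and gcd = 1.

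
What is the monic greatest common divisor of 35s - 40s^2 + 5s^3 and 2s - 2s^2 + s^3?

Repeated division with remainder:
  5s^3 - 40s^2 + 35s = (5)(s^3 - 2s^2 + 2s) + (-30s^2 + 25s)
  s^3 - 2s^2 + 2s = (-(1/30)s + 7/180)(-30s^2 + 25s) + ((37/36)s)
  -30s^2 + 25s = (-(1080/37)s + 900/37)((37/36)s) + (0)
Last nonzero remainder: (37/36)s. Dividing through by 37/36 gives the monic gcd s.

s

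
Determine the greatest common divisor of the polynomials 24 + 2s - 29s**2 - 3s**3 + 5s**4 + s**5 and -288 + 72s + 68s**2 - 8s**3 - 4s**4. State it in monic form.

-24 - 2s + 5s**2 + s**3

Apply the Euclidean algorithm:
  s**5 + 5s**4 - 3s**3 - 29s**2 + 2s + 24 = (-(1/4)s - 3/4)(-4s**4 - 8s**3 + 68s**2 + 72s - 288) + (8s**3 + 40s**2 - 16s - 192)
  -4s**4 - 8s**3 + 68s**2 + 72s - 288 = (-(1/2)s + 3/2)(8s**3 + 40s**2 - 16s - 192) + (0)
Last nonzero remainder: 8s**3 + 40s**2 - 16s - 192. Dividing through by 8 gives the monic gcd s**3 + 5s**2 - 2s - 24.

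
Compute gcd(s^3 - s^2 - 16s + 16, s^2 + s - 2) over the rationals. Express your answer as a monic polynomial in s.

s - 1

By polynomial division,
  s^3 - s^2 - 16s + 16 = (s - 2)(s^2 + s - 2) + (-12s + 12)
  s^2 + s - 2 = (-(1/12)s - 1/6)(-12s + 12) + (0)
Last nonzero remainder: -12s + 12. Dividing through by -12 gives the monic gcd s - 1.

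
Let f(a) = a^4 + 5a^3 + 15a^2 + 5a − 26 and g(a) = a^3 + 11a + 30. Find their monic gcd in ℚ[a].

a + 2

Apply the Euclidean algorithm:
  a^4 + 5a^3 + 15a^2 + 5a − 26 = (a + 5)(a^3 + 11a + 30) + (4a^2 − 80a − 176)
  a^3 + 11a + 30 = ((1/4)a + 5)(4a^2 − 80a − 176) + (455a + 910)
  4a^2 − 80a − 176 = ((4/455)a − 88/455)(455a + 910) + (0)
Last nonzero remainder: 455a + 910. Dividing through by 455 gives the monic gcd a + 2.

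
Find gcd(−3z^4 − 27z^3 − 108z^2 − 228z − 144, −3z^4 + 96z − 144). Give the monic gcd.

z^2 + 4z + 12

Apply the Euclidean algorithm:
  −3z^4 − 27z^3 − 108z^2 − 228z − 144 = (−3z^4 + 96z − 144) + (−27z^3 − 108z^2 − 324z)
  −3z^4 + 96z − 144 = ((1/9)z − 4/9)(−27z^3 − 108z^2 − 324z) + (−12z^2 − 48z − 144)
  −27z^3 − 108z^2 − 324z = ((9/4)z)(−12z^2 − 48z − 144) + (0)
Last nonzero remainder: −12z^2 − 48z − 144. Dividing through by −12 gives the monic gcd z^2 + 4z + 12.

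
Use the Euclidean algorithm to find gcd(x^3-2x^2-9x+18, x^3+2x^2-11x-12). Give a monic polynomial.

x-3

Repeated division with remainder:
  x^3-2x^2-9x+18 = (x^3+2x^2-11x-12) + (-4x^2+2x+30)
  x^3+2x^2-11x-12 = (-(1/4)x-5/8)(-4x^2+2x+30) + (-(9/4)x+27/4)
  -4x^2+2x+30 = ((16/9)x+40/9)(-(9/4)x+27/4) + (0)
Last nonzero remainder: -(9/4)x+27/4. Dividing through by -9/4 gives the monic gcd x-3.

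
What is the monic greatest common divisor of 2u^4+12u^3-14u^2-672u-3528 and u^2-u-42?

Apply the Euclidean algorithm:
  2u^4+12u^3-14u^2-672u-3528 = (2u^2+14u+84)(u^2-u-42) + (0)
The last nonzero remainder u^2-u-42 is already monic.

u^2-u-42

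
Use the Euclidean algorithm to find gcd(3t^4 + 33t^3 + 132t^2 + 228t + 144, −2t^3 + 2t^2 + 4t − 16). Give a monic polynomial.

Euclidean algorithm in ℚ[t]:
  3t^4 + 33t^3 + 132t^2 + 228t + 144 = (−(3/2)t − 18)(−2t^3 + 2t^2 + 4t − 16) + (174t^2 + 276t − 144)
  −2t^3 + 2t^2 + 4t − 16 = (−(1/87)t + 25/841)(174t^2 + 276t − 144) + (−(4928/841)t − 9856/841)
  174t^2 + 276t − 144 = (−(73167/2464)t + 7569/616)(−(4928/841)t − 9856/841) + (0)
Last nonzero remainder: −(4928/841)t − 9856/841. Dividing through by −4928/841 gives the monic gcd t + 2.

t + 2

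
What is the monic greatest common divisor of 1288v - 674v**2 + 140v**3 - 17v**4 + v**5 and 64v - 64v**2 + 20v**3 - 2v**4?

-4v + v**2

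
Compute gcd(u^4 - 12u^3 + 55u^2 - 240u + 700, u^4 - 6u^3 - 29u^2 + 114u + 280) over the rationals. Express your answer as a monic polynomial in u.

u^2 - 12u + 35

Apply the Euclidean algorithm:
  u^4 - 12u^3 + 55u^2 - 240u + 700 = (u^4 - 6u^3 - 29u^2 + 114u + 280) + (-6u^3 + 84u^2 - 354u + 420)
  u^4 - 6u^3 - 29u^2 + 114u + 280 = (-(1/6)u - 4/3)(-6u^3 + 84u^2 - 354u + 420) + (24u^2 - 288u + 840)
  -6u^3 + 84u^2 - 354u + 420 = (-(1/4)u + 1/2)(24u^2 - 288u + 840) + (0)
Last nonzero remainder: 24u^2 - 288u + 840. Dividing through by 24 gives the monic gcd u^2 - 12u + 35.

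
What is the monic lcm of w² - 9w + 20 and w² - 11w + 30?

Repeated division with remainder:
  w² - 9w + 20 = (w² - 11w + 30) + (2w - 10)
  w² - 11w + 30 = ((1/2)w - 3)(2w - 10) + (0)
Last nonzero remainder: 2w - 10. Dividing through by 2 gives the monic gcd w - 5.
Then lcm(f, g) = f·g / gcd(f, g); expanding and making the result monic gives the answer.

w³ - 15w² + 74w - 120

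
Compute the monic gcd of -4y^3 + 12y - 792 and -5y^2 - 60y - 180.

y + 6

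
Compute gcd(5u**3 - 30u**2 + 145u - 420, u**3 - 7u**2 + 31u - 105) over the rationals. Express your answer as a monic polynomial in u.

u**2 - 2u + 21

Euclidean algorithm in ℚ[u]:
  5u**3 - 30u**2 + 145u - 420 = (5)(u**3 - 7u**2 + 31u - 105) + (5u**2 - 10u + 105)
  u**3 - 7u**2 + 31u - 105 = ((1/5)u - 1)(5u**2 - 10u + 105) + (0)
Last nonzero remainder: 5u**2 - 10u + 105. Dividing through by 5 gives the monic gcd u**2 - 2u + 21.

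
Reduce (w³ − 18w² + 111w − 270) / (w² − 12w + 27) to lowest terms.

Repeated division with remainder:
  w³ − 18w² + 111w − 270 = (w − 6)(w² − 12w + 27) + (12w − 108)
  w² − 12w + 27 = ((1/12)w − 1/4)(12w − 108) + (0)
Last nonzero remainder: 12w − 108. Dividing through by 12 gives the monic gcd w − 9.
Cancel w − 9 from numerator and denominator to get the reduced form.

(w² − 9w + 30)/(w − 3)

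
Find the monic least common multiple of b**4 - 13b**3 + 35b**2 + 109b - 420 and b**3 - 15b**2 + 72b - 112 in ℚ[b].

Euclidean algorithm in ℚ[b]:
  b**4 - 13b**3 + 35b**2 + 109b - 420 = (b + 2)(b**3 - 15b**2 + 72b - 112) + (-7b**2 + 77b - 196)
  b**3 - 15b**2 + 72b - 112 = (-(1/7)b + 4/7)(-7b**2 + 77b - 196) + (0)
Last nonzero remainder: -7b**2 + 77b - 196. Dividing through by -7 gives the monic gcd b**2 - 11b + 28.
Then lcm(f, g) = f·g / gcd(f, g); expanding and making the result monic gives the answer.

b**5 - 17b**4 + 87b**3 - 31b**2 - 856b + 1680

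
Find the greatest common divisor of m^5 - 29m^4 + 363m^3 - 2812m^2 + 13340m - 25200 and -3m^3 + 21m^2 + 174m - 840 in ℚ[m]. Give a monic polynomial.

m^2 - 14m + 40

Apply the Euclidean algorithm:
  m^5 - 29m^4 + 363m^3 - 2812m^2 + 13340m - 25200 = (-(1/3)m^2 + (22/3)m - 89)(-3m^3 + 21m^2 + 174m - 840) + (-2499m^2 + 34986m - 99960)
  -3m^3 + 21m^2 + 174m - 840 = ((1/833)m + 1/119)(-2499m^2 + 34986m - 99960) + (0)
Last nonzero remainder: -2499m^2 + 34986m - 99960. Dividing through by -2499 gives the monic gcd m^2 - 14m + 40.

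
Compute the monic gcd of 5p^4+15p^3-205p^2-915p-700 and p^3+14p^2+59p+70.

p+5

By polynomial division,
  5p^4+15p^3-205p^2-915p-700 = (5p-55)(p^3+14p^2+59p+70) + (270p^2+1980p+3150)
  p^3+14p^2+59p+70 = ((1/270)p+2/81)(270p^2+1980p+3150) + (-(14/9)p-70/9)
  270p^2+1980p+3150 = (-(1215/7)p-405)(-(14/9)p-70/9) + (0)
Last nonzero remainder: -(14/9)p-70/9. Dividing through by -14/9 gives the monic gcd p+5.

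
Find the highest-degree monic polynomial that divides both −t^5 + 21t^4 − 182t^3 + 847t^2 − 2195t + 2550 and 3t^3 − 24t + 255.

t^2 − 5t + 17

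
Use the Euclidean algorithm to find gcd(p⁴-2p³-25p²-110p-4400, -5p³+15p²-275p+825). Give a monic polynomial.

p²+55

Repeated division with remainder:
  p⁴-2p³-25p²-110p-4400 = (-(1/5)p-1/5)(-5p³+15p²-275p+825) + (-77p²-4235)
  -5p³+15p²-275p+825 = ((5/77)p-15/77)(-77p²-4235) + (0)
Last nonzero remainder: -77p²-4235. Dividing through by -77 gives the monic gcd p²+55.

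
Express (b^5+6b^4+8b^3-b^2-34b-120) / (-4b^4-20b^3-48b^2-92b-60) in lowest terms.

(-b^2-2b+8)/(4b+4)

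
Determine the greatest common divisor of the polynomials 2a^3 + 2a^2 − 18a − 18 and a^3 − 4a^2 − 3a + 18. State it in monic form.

By polynomial division,
  2a^3 + 2a^2 − 18a − 18 = (2)(a^3 − 4a^2 − 3a + 18) + (10a^2 − 12a − 54)
  a^3 − 4a^2 − 3a + 18 = ((1/10)a − 7/25)(10a^2 − 12a − 54) + (−(24/25)a + 72/25)
  10a^2 − 12a − 54 = (−(125/12)a − 75/4)(−(24/25)a + 72/25) + (0)
Last nonzero remainder: −(24/25)a + 72/25. Dividing through by −24/25 gives the monic gcd a − 3.

a − 3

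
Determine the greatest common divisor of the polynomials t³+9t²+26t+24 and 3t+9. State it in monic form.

t+3

Apply the Euclidean algorithm:
  t³+9t²+26t+24 = ((1/3)t²+2t+8/3)(3t+9) + (0)
Last nonzero remainder: 3t+9. Dividing through by 3 gives the monic gcd t+3.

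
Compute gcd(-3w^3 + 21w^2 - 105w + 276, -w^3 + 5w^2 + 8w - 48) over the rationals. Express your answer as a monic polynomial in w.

w - 4

Repeated division with remainder:
  -3w^3 + 21w^2 - 105w + 276 = (3)(-w^3 + 5w^2 + 8w - 48) + (6w^2 - 129w + 420)
  -w^3 + 5w^2 + 8w - 48 = (-(1/6)w - 11/4)(6w^2 - 129w + 420) + (-(1107/4)w + 1107)
  6w^2 - 129w + 420 = (-(8/369)w + 140/369)(-(1107/4)w + 1107) + (0)
Last nonzero remainder: -(1107/4)w + 1107. Dividing through by -1107/4 gives the monic gcd w - 4.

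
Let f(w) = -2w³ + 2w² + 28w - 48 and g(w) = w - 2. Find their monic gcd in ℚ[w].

w - 2

By polynomial division,
  -2w³ + 2w² + 28w - 48 = (-2w² - 2w + 24)(w - 2) + (0)
The last nonzero remainder w - 2 is already monic.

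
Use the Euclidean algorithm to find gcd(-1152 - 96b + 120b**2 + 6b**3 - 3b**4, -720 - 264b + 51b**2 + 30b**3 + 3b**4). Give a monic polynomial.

16 + 8b + b**2

Euclidean algorithm in ℚ[b]:
  -3b**4 + 6b**3 + 120b**2 - 96b - 1152 = (-1)(3b**4 + 30b**3 + 51b**2 - 264b - 720) + (36b**3 + 171b**2 - 360b - 1872)
  3b**4 + 30b**3 + 51b**2 - 264b - 720 = ((1/12)b + 7/16)(36b**3 + 171b**2 - 360b - 1872) + ((99/16)b**2 + (99/2)b + 99)
  36b**3 + 171b**2 - 360b - 1872 = ((64/11)b - 208/11)((99/16)b**2 + (99/2)b + 99) + (0)
Last nonzero remainder: (99/16)b**2 + (99/2)b + 99. Dividing through by 99/16 gives the monic gcd b**2 + 8b + 16.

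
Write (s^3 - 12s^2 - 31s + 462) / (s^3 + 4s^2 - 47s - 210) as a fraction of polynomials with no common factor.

(s - 11)/(s + 5)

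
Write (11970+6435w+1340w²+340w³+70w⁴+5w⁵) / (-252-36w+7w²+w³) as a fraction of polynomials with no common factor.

(285+65w+5w²+5w³)/(-6+w)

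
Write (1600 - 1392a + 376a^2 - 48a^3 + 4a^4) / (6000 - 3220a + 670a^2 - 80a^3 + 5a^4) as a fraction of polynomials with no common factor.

(-8 + 4a)/(-30 + 5a)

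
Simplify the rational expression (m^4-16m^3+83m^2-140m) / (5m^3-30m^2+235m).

Apply the Euclidean algorithm:
  m^4-16m^3+83m^2-140m = ((1/5)m-2)(5m^3-30m^2+235m) + (-24m^2+330m)
  5m^3-30m^2+235m = (-(5/24)m-155/96)(-24m^2+330m) + ((12285/16)m)
  -24m^2+330m = (-(128/4095)m+352/819)((12285/16)m) + (0)
Last nonzero remainder: (12285/16)m. Dividing through by 12285/16 gives the monic gcd m.
Cancel m from numerator and denominator to get the reduced form.

(m^3-16m^2+83m-140)/(5m^2-30m+235)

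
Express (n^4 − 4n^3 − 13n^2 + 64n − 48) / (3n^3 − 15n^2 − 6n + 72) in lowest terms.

Apply the Euclidean algorithm:
  n^4 − 4n^3 − 13n^2 + 64n − 48 = ((1/3)n + 1/3)(3n^3 − 15n^2 − 6n + 72) + (−6n^2 + 42n − 72)
  3n^3 − 15n^2 − 6n + 72 = (−(1/2)n − 1)(−6n^2 + 42n − 72) + (0)
Last nonzero remainder: −6n^2 + 42n − 72. Dividing through by −6 gives the monic gcd n^2 − 7n + 12.
Cancel n^2 − 7n + 12 from numerator and denominator to get the reduced form.

(n^2 + 3n − 4)/(3n + 6)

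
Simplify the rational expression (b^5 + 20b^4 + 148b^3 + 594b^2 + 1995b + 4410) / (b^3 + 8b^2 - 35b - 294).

Euclidean algorithm in ℚ[b]:
  b^5 + 20b^4 + 148b^3 + 594b^2 + 1995b + 4410 = (b^2 + 12b + 87)(b^3 + 8b^2 - 35b - 294) + (612b^2 + 8568b + 29988)
  b^3 + 8b^2 - 35b - 294 = ((1/612)b - 1/102)(612b^2 + 8568b + 29988) + (0)
Last nonzero remainder: 612b^2 + 8568b + 29988. Dividing through by 612 gives the monic gcd b^2 + 14b + 49.
Cancel b^2 + 14b + 49 from numerator and denominator to get the reduced form.

(b^3 + 6b^2 + 15b + 90)/(b - 6)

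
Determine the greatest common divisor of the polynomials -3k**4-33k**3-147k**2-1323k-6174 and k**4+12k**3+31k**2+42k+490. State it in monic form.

Repeated division with remainder:
  -3k**4-33k**3-147k**2-1323k-6174 = (-3)(k**4+12k**3+31k**2+42k+490) + (3k**3-54k**2-1197k-4704)
  k**4+12k**3+31k**2+42k+490 = ((1/3)k+10)(3k**3-54k**2-1197k-4704) + (970k**2+13580k+47530)
  3k**3-54k**2-1197k-4704 = ((3/970)k-48/485)(970k**2+13580k+47530) + (0)
Last nonzero remainder: 970k**2+13580k+47530. Dividing through by 970 gives the monic gcd k**2+14k+49.

k**2+14k+49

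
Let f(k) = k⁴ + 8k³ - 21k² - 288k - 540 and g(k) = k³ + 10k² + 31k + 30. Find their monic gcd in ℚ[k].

k² + 8k + 15

By polynomial division,
  k⁴ + 8k³ - 21k² - 288k - 540 = (k - 2)(k³ + 10k² + 31k + 30) + (-32k² - 256k - 480)
  k³ + 10k² + 31k + 30 = (-(1/32)k - 1/16)(-32k² - 256k - 480) + (0)
Last nonzero remainder: -32k² - 256k - 480. Dividing through by -32 gives the monic gcd k² + 8k + 15.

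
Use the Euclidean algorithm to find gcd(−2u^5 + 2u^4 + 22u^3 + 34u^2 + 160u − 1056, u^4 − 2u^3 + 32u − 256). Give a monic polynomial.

Repeated division with remainder:
  −2u^5 + 2u^4 + 22u^3 + 34u^2 + 160u − 1056 = (−2u − 2)(u^4 − 2u^3 + 32u − 256) + (18u^3 + 98u^2 − 288u − 1568)
  u^4 − 2u^3 + 32u − 256 = ((1/18)u − 67/162)(18u^3 + 98u^2 − 288u − 1568) + ((4579/81)u^2 − 73264/81)
  18u^3 + 98u^2 − 288u − 1568 = ((1458/4579)u + 7938/4579)((4579/81)u^2 − 73264/81) + (0)
Last nonzero remainder: (4579/81)u^2 − 73264/81. Dividing through by 4579/81 gives the monic gcd u^2 − 16.

u^2 − 16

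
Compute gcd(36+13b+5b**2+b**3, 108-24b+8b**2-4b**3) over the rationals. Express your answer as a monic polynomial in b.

9+b+b**2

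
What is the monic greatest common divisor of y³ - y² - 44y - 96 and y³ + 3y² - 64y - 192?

y² - 5y - 24

Repeated division with remainder:
  y³ - y² - 44y - 96 = (y³ + 3y² - 64y - 192) + (-4y² + 20y + 96)
  y³ + 3y² - 64y - 192 = (-(1/4)y - 2)(-4y² + 20y + 96) + (0)
Last nonzero remainder: -4y² + 20y + 96. Dividing through by -4 gives the monic gcd y² - 5y - 24.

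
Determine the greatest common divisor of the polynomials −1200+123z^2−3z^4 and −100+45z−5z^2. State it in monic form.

20−9z+z^2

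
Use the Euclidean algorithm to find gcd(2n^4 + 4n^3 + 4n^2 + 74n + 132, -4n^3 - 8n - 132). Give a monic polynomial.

By polynomial division,
  2n^4 + 4n^3 + 4n^2 + 74n + 132 = (-(1/2)n - 1)(-4n^3 - 8n - 132) + (0)
Last nonzero remainder: -4n^3 - 8n - 132. Dividing through by -4 gives the monic gcd n^3 + 2n + 33.

n^3 + 2n + 33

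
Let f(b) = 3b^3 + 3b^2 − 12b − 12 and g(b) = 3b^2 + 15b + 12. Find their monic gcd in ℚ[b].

Repeated division with remainder:
  3b^3 + 3b^2 − 12b − 12 = (b − 4)(3b^2 + 15b + 12) + (36b + 36)
  3b^2 + 15b + 12 = ((1/12)b + 1/3)(36b + 36) + (0)
Last nonzero remainder: 36b + 36. Dividing through by 36 gives the monic gcd b + 1.

b + 1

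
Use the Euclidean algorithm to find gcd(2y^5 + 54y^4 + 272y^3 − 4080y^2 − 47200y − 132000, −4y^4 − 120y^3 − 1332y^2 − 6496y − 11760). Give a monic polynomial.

Repeated division with remainder:
  2y^5 + 54y^4 + 272y^3 − 4080y^2 − 47200y − 132000 = (−(1/2)y + 3/2)(−4y^4 − 120y^3 − 1332y^2 − 6496y − 11760) + (−214y^3 − 5330y^2 − 43336y − 114360)
  −4y^4 − 120y^3 − 1332y^2 − 6496y − 11760 = ((2/107)y + 1090/11449)(−214y^3 − 5330y^2 − 43336y − 114360) + (−(166464/11449)y^2 − (2663424/11449)y − 9987840/11449)
  −214y^3 − 5330y^2 − 43336y − 114360 = ((1225043/83232)y + 10910897/83232)(−(166464/11449)y^2 − (2663424/11449)y − 9987840/11449) + (0)
Last nonzero remainder: −(166464/11449)y^2 − (2663424/11449)y − 9987840/11449. Dividing through by −166464/11449 gives the monic gcd y^2 + 16y + 60.

y^2 + 16y + 60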